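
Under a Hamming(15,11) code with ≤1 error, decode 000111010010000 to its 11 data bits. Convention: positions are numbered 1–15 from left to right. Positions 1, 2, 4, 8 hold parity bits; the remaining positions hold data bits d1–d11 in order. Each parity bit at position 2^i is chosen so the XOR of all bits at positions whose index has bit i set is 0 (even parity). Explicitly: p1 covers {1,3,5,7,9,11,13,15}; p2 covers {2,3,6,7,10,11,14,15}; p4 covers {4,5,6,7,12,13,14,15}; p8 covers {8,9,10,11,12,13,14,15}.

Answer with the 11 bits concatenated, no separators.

s1 (pos 1,3,5,7,9,11,13,15): 0⊕0⊕1⊕0⊕0⊕1⊕0⊕0 = 0
s2 (pos 2,3,6,7,10,11,14,15): 0⊕0⊕1⊕0⊕0⊕1⊕0⊕0 = 0
s4 (pos 4,5,6,7,12,13,14,15): 1⊕1⊕1⊕0⊕0⊕0⊕0⊕0 = 1
s8 (pos 8,9,10,11,12,13,14,15): 1⊕0⊕0⊕1⊕0⊕0⊕0⊕0 = 0
Syndrome s8…s1 = 0100 → error at position 4.
Flip position 4: 000111010010000 → 000011010010000
Read data bits from positions 3,5,6,7,9,10,11,12,13,14,15: 01100010000

01100010000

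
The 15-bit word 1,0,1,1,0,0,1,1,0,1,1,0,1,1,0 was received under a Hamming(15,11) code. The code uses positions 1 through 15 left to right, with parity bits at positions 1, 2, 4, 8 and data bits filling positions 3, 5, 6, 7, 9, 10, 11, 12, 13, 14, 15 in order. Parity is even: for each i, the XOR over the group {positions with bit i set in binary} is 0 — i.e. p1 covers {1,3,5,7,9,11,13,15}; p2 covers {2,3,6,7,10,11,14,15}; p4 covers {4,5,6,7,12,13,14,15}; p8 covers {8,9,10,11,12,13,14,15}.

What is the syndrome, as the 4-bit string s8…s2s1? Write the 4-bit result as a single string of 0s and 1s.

1011

s1 (pos 1,3,5,7,9,11,13,15): 1⊕1⊕0⊕1⊕0⊕1⊕1⊕0 = 1
s2 (pos 2,3,6,7,10,11,14,15): 0⊕1⊕0⊕1⊕1⊕1⊕1⊕0 = 1
s4 (pos 4,5,6,7,12,13,14,15): 1⊕0⊕0⊕1⊕0⊕1⊕1⊕0 = 0
s8 (pos 8,9,10,11,12,13,14,15): 1⊕0⊕1⊕1⊕0⊕1⊕1⊕0 = 1
Syndrome s8…s1 = 1011 → error at position 11.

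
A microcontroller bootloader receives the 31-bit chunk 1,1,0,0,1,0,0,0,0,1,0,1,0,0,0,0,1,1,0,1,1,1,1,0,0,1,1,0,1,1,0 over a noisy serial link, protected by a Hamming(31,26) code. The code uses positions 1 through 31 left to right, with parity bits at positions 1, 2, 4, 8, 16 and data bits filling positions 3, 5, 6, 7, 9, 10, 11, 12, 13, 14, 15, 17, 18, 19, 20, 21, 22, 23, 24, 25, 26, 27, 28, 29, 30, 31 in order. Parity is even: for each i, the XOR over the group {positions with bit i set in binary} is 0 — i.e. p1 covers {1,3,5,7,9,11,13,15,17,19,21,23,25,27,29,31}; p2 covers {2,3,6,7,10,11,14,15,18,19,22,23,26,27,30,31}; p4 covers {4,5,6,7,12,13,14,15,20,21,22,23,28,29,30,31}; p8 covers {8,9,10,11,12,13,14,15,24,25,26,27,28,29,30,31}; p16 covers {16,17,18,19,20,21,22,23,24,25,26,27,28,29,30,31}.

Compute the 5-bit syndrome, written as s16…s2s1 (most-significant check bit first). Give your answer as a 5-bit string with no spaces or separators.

s1 (pos 1,3,5,7,9,11,13,15,17,19,21,23,25,27,29,31): 1⊕0⊕1⊕0⊕0⊕0⊕0⊕0⊕1⊕0⊕1⊕1⊕0⊕1⊕1⊕0 = 1
s2 (pos 2,3,6,7,10,11,14,15,18,19,22,23,26,27,30,31): 1⊕0⊕0⊕0⊕1⊕0⊕0⊕0⊕1⊕0⊕1⊕1⊕1⊕1⊕1⊕0 = 0
s4 (pos 4,5,6,7,12,13,14,15,20,21,22,23,28,29,30,31): 0⊕1⊕0⊕0⊕1⊕0⊕0⊕0⊕1⊕1⊕1⊕1⊕0⊕1⊕1⊕0 = 0
s8 (pos 8,9,10,11,12,13,14,15,24,25,26,27,28,29,30,31): 0⊕0⊕1⊕0⊕1⊕0⊕0⊕0⊕0⊕0⊕1⊕1⊕0⊕1⊕1⊕0 = 0
s16 (pos 16,17,18,19,20,21,22,23,24,25,26,27,28,29,30,31): 0⊕1⊕1⊕0⊕1⊕1⊕1⊕1⊕0⊕0⊕1⊕1⊕0⊕1⊕1⊕0 = 0
Syndrome s16…s1 = 00001 → error at position 1.

00001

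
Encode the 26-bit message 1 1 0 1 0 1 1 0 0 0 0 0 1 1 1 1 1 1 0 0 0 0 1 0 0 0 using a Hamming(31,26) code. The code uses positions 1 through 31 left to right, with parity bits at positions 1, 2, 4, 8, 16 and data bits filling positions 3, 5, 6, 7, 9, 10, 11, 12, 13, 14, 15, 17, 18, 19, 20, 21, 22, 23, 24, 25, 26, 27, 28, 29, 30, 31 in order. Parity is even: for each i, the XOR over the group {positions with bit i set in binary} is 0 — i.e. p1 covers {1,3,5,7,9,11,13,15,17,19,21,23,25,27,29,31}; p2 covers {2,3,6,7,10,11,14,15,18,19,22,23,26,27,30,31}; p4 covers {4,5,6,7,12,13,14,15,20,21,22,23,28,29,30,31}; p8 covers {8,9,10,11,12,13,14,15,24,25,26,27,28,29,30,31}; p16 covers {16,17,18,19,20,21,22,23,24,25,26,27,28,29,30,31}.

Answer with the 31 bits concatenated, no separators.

Place data at non-parity positions: p1 p2 1 p4 1 0 1 p8 0 1 1 0 0 0 0 p16 0 1 1 1 1 1 1 0 0 0 0 1 0 0 0
p1 (pos 1,3,5,7,9,11,13,15,17,19,21,23,25,27,29,31): XOR of data positions = 1⊕1⊕1⊕0⊕1⊕0⊕0⊕0⊕1⊕1⊕1⊕0⊕0⊕0⊕0 = 1
p2 (pos 2,3,6,7,10,11,14,15,18,19,22,23,26,27,30,31): XOR of data positions = 1⊕0⊕1⊕1⊕1⊕0⊕0⊕1⊕1⊕1⊕1⊕0⊕0⊕0⊕0 = 0
p4 (pos 4,5,6,7,12,13,14,15,20,21,22,23,28,29,30,31): XOR of data positions = 1⊕0⊕1⊕0⊕0⊕0⊕0⊕1⊕1⊕1⊕1⊕1⊕0⊕0⊕0 = 1
p8 (pos 8,9,10,11,12,13,14,15,24,25,26,27,28,29,30,31): XOR of data positions = 0⊕1⊕1⊕0⊕0⊕0⊕0⊕0⊕0⊕0⊕0⊕1⊕0⊕0⊕0 = 1
p16 (pos 16,17,18,19,20,21,22,23,24,25,26,27,28,29,30,31): XOR of data positions = 0⊕1⊕1⊕1⊕1⊕1⊕1⊕0⊕0⊕0⊕0⊕1⊕0⊕0⊕0 = 1
Codeword: 1011101101100001011111100001000

1011101101100001011111100001000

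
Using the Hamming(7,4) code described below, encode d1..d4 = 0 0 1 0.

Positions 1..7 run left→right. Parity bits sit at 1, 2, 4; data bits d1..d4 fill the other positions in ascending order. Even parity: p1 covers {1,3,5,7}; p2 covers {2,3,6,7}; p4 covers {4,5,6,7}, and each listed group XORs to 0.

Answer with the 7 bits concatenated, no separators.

0101010

Place data at non-parity positions: p1 p2 0 p4 0 1 0
p1 (pos 1,3,5,7): XOR of data positions = 0⊕0⊕0 = 0
p2 (pos 2,3,6,7): XOR of data positions = 0⊕1⊕0 = 1
p4 (pos 4,5,6,7): XOR of data positions = 0⊕1⊕0 = 1
Codeword: 0101010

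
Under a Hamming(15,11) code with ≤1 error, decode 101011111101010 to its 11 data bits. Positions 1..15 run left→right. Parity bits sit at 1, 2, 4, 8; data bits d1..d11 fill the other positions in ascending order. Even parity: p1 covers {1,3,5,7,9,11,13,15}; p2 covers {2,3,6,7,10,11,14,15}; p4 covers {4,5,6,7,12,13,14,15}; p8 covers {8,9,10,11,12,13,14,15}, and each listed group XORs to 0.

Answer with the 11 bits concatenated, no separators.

s1 (pos 1,3,5,7,9,11,13,15): 1⊕1⊕1⊕1⊕1⊕0⊕0⊕0 = 1
s2 (pos 2,3,6,7,10,11,14,15): 0⊕1⊕1⊕1⊕1⊕0⊕1⊕0 = 1
s4 (pos 4,5,6,7,12,13,14,15): 0⊕1⊕1⊕1⊕1⊕0⊕1⊕0 = 1
s8 (pos 8,9,10,11,12,13,14,15): 1⊕1⊕1⊕0⊕1⊕0⊕1⊕0 = 1
Syndrome s8…s1 = 1111 → error at position 15.
Flip position 15: 101011111101010 → 101011111101011
Read data bits from positions 3,5,6,7,9,10,11,12,13,14,15: 11111101011

11111101011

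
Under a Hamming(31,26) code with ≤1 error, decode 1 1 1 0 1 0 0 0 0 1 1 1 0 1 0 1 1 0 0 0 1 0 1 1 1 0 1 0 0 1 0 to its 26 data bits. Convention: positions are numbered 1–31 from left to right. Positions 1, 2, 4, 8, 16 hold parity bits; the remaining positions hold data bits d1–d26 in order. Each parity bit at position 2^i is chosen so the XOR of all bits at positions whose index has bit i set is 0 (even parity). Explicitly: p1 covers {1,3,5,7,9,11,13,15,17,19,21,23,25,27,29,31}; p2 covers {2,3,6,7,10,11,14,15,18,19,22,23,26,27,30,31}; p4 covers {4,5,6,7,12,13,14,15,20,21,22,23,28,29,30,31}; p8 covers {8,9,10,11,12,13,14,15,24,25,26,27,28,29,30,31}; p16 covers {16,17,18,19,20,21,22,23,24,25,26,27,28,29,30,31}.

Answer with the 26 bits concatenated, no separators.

11000111010100010111010010

s1 (pos 1,3,5,7,9,11,13,15,17,19,21,23,25,27,29,31): 1⊕1⊕1⊕0⊕0⊕1⊕0⊕0⊕1⊕0⊕1⊕1⊕1⊕1⊕0⊕0 = 1
s2 (pos 2,3,6,7,10,11,14,15,18,19,22,23,26,27,30,31): 1⊕1⊕0⊕0⊕1⊕1⊕1⊕0⊕0⊕0⊕0⊕1⊕0⊕1⊕1⊕0 = 0
s4 (pos 4,5,6,7,12,13,14,15,20,21,22,23,28,29,30,31): 0⊕1⊕0⊕0⊕1⊕0⊕1⊕0⊕0⊕1⊕0⊕1⊕0⊕0⊕1⊕0 = 0
s8 (pos 8,9,10,11,12,13,14,15,24,25,26,27,28,29,30,31): 0⊕0⊕1⊕1⊕1⊕0⊕1⊕0⊕1⊕1⊕0⊕1⊕0⊕0⊕1⊕0 = 0
s16 (pos 16,17,18,19,20,21,22,23,24,25,26,27,28,29,30,31): 1⊕1⊕0⊕0⊕0⊕1⊕0⊕1⊕1⊕1⊕0⊕1⊕0⊕0⊕1⊕0 = 0
Syndrome s16…s1 = 00001 → error at position 1.
Flip position 1: 1110100001110101100010111010010 → 0110100001110101100010111010010
Read data bits from positions 3,5,6,7,9,10,11,12,13,14,15,17,18,19,20,21,22,23,24,25,26,27,28,29,30,31: 11000111010100010111010010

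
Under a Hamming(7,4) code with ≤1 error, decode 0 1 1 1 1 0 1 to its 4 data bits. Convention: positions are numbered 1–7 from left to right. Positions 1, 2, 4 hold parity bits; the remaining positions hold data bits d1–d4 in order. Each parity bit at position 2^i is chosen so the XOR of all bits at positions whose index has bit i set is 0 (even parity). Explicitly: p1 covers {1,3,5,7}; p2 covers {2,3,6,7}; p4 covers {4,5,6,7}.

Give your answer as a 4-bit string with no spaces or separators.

1100

s1 (pos 1,3,5,7): 0⊕1⊕1⊕1 = 1
s2 (pos 2,3,6,7): 1⊕1⊕0⊕1 = 1
s4 (pos 4,5,6,7): 1⊕1⊕0⊕1 = 1
Syndrome s4…s1 = 111 → error at position 7.
Flip position 7: 0111101 → 0111100
Read data bits from positions 3,5,6,7: 1100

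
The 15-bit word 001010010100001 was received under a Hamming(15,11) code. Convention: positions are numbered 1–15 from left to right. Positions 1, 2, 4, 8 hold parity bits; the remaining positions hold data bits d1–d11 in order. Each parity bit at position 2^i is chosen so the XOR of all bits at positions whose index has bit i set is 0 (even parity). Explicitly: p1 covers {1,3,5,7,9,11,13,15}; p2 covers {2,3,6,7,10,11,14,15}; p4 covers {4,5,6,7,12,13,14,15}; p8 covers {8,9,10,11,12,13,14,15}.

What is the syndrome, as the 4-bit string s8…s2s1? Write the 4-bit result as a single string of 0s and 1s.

s1 (pos 1,3,5,7,9,11,13,15): 0⊕1⊕1⊕0⊕0⊕0⊕0⊕1 = 1
s2 (pos 2,3,6,7,10,11,14,15): 0⊕1⊕0⊕0⊕1⊕0⊕0⊕1 = 1
s4 (pos 4,5,6,7,12,13,14,15): 0⊕1⊕0⊕0⊕0⊕0⊕0⊕1 = 0
s8 (pos 8,9,10,11,12,13,14,15): 1⊕0⊕1⊕0⊕0⊕0⊕0⊕1 = 1
Syndrome s8…s1 = 1011 → error at position 11.

1011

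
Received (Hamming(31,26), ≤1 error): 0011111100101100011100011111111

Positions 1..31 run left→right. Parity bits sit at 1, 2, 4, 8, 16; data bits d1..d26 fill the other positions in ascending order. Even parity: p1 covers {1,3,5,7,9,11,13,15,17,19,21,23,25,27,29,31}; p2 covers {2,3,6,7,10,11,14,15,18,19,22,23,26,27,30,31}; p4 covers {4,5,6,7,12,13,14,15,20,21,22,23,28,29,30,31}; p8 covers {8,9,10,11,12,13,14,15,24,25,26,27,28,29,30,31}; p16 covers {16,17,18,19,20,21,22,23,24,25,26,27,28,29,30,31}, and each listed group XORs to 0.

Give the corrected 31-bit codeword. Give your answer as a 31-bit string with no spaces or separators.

s1 (pos 1,3,5,7,9,11,13,15,17,19,21,23,25,27,29,31): 0⊕1⊕1⊕1⊕0⊕1⊕1⊕0⊕0⊕1⊕0⊕0⊕1⊕1⊕1⊕1 = 0
s2 (pos 2,3,6,7,10,11,14,15,18,19,22,23,26,27,30,31): 0⊕1⊕1⊕1⊕0⊕1⊕1⊕0⊕1⊕1⊕0⊕0⊕1⊕1⊕1⊕1 = 1
s4 (pos 4,5,6,7,12,13,14,15,20,21,22,23,28,29,30,31): 1⊕1⊕1⊕1⊕0⊕1⊕1⊕0⊕1⊕0⊕0⊕0⊕1⊕1⊕1⊕1 = 1
s8 (pos 8,9,10,11,12,13,14,15,24,25,26,27,28,29,30,31): 1⊕0⊕0⊕1⊕0⊕1⊕1⊕0⊕1⊕1⊕1⊕1⊕1⊕1⊕1⊕1 = 0
s16 (pos 16,17,18,19,20,21,22,23,24,25,26,27,28,29,30,31): 0⊕0⊕1⊕1⊕1⊕0⊕0⊕0⊕1⊕1⊕1⊕1⊕1⊕1⊕1⊕1 = 1
Syndrome s16…s1 = 10110 → error at position 22.
Flip position 22: 0011111100101100011100011111111 → 0011111100101100011101011111111

0011111100101100011101011111111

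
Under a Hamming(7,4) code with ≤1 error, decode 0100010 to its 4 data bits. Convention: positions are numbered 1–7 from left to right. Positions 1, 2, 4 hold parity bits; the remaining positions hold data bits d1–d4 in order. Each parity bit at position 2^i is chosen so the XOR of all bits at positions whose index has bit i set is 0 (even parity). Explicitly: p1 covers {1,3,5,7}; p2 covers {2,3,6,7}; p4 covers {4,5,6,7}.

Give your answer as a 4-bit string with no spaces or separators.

0010

s1 (pos 1,3,5,7): 0⊕0⊕0⊕0 = 0
s2 (pos 2,3,6,7): 1⊕0⊕1⊕0 = 0
s4 (pos 4,5,6,7): 0⊕0⊕1⊕0 = 1
Syndrome s4…s1 = 100 → error at position 4.
Flip position 4: 0100010 → 0101010
Read data bits from positions 3,5,6,7: 0010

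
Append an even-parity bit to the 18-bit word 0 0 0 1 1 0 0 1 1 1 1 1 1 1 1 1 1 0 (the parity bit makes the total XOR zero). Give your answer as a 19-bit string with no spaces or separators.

XOR of the 18 data bits: 0⊕0⊕0⊕1⊕1⊕0⊕0⊕1⊕1⊕1⊕1⊕1⊕1⊕1⊕1⊕1⊕1⊕0 = 0
Parity bit = 0 (so all 19 bits XOR to 0).

0001100111111111100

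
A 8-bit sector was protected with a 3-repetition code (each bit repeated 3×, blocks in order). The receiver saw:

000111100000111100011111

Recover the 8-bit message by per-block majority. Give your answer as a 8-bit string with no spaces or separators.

01001011

Block 1 (000): 0 ones → 0
Block 2 (111): 3 ones → 1
Block 3 (100): 1 one → 0
Block 4 (000): 0 ones → 0
Block 5 (111): 3 ones → 1
Block 6 (100): 1 one → 0
Block 7 (011): 2 ones → 1
Block 8 (111): 3 ones → 1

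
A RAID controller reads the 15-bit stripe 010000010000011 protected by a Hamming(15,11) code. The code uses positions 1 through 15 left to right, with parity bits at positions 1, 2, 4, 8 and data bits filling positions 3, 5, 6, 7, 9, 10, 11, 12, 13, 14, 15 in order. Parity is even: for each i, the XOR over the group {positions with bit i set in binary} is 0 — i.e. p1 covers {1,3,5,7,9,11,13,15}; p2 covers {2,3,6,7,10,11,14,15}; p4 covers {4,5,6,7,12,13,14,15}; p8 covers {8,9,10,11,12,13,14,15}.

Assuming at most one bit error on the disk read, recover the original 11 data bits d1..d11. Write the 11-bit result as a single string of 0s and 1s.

s1 (pos 1,3,5,7,9,11,13,15): 0⊕0⊕0⊕0⊕0⊕0⊕0⊕1 = 1
s2 (pos 2,3,6,7,10,11,14,15): 1⊕0⊕0⊕0⊕0⊕0⊕1⊕1 = 1
s4 (pos 4,5,6,7,12,13,14,15): 0⊕0⊕0⊕0⊕0⊕0⊕1⊕1 = 0
s8 (pos 8,9,10,11,12,13,14,15): 1⊕0⊕0⊕0⊕0⊕0⊕1⊕1 = 1
Syndrome s8…s1 = 1011 → error at position 11.
Flip position 11: 010000010000011 → 010000010010011
Read data bits from positions 3,5,6,7,9,10,11,12,13,14,15: 00000010011

00000010011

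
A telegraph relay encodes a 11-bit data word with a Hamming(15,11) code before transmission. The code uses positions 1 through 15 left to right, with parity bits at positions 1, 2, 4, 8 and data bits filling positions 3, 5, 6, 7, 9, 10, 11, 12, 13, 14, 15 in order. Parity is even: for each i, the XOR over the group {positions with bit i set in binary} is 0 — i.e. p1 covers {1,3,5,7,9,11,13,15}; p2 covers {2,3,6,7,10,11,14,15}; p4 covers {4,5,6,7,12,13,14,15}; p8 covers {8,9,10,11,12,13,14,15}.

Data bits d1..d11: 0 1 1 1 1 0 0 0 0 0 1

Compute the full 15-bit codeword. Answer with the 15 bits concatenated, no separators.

010011101000001

Place data at non-parity positions: p1 p2 0 p4 1 1 1 p8 1 0 0 0 0 0 1
p1 (pos 1,3,5,7,9,11,13,15): XOR of data positions = 0⊕1⊕1⊕1⊕0⊕0⊕1 = 0
p2 (pos 2,3,6,7,10,11,14,15): XOR of data positions = 0⊕1⊕1⊕0⊕0⊕0⊕1 = 1
p4 (pos 4,5,6,7,12,13,14,15): XOR of data positions = 1⊕1⊕1⊕0⊕0⊕0⊕1 = 0
p8 (pos 8,9,10,11,12,13,14,15): XOR of data positions = 1⊕0⊕0⊕0⊕0⊕0⊕1 = 0
Codeword: 010011101000001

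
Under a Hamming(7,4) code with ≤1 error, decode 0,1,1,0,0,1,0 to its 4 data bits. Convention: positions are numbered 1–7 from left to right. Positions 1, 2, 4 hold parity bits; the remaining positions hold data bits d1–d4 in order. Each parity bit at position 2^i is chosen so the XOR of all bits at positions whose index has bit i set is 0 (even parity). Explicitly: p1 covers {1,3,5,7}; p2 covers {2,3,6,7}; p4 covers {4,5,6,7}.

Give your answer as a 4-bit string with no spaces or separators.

1011

s1 (pos 1,3,5,7): 0⊕1⊕0⊕0 = 1
s2 (pos 2,3,6,7): 1⊕1⊕1⊕0 = 1
s4 (pos 4,5,6,7): 0⊕0⊕1⊕0 = 1
Syndrome s4…s1 = 111 → error at position 7.
Flip position 7: 0110010 → 0110011
Read data bits from positions 3,5,6,7: 1011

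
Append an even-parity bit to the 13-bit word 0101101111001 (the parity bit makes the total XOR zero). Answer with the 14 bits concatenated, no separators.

XOR of the 13 data bits: 0⊕1⊕0⊕1⊕1⊕0⊕1⊕1⊕1⊕1⊕0⊕0⊕1 = 0
Parity bit = 0 (so all 14 bits XOR to 0).

01011011110010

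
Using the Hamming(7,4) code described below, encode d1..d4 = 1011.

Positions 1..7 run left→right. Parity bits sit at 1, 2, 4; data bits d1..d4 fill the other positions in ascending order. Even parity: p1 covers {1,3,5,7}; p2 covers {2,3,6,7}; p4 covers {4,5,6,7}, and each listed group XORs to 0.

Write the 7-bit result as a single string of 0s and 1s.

0110011

Place data at non-parity positions: p1 p2 1 p4 0 1 1
p1 (pos 1,3,5,7): XOR of data positions = 1⊕0⊕1 = 0
p2 (pos 2,3,6,7): XOR of data positions = 1⊕1⊕1 = 1
p4 (pos 4,5,6,7): XOR of data positions = 0⊕1⊕1 = 0
Codeword: 0110011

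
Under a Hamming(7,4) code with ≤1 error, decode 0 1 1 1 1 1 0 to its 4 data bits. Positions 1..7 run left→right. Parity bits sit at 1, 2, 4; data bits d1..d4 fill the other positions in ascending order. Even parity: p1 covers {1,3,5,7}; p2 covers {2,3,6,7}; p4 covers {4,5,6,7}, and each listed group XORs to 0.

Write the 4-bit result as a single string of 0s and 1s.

s1 (pos 1,3,5,7): 0⊕1⊕1⊕0 = 0
s2 (pos 2,3,6,7): 1⊕1⊕1⊕0 = 1
s4 (pos 4,5,6,7): 1⊕1⊕1⊕0 = 1
Syndrome s4…s1 = 110 → error at position 6.
Flip position 6: 0111110 → 0111100
Read data bits from positions 3,5,6,7: 1100

1100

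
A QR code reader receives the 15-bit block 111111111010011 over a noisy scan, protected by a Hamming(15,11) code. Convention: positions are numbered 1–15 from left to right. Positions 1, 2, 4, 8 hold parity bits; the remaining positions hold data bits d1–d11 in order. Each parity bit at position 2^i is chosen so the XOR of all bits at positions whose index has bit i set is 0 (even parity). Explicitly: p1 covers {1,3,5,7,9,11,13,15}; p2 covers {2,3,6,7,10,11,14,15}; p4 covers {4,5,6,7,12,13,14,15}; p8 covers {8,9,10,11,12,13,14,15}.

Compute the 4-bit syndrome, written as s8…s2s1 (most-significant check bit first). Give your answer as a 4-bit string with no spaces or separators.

1011

s1 (pos 1,3,5,7,9,11,13,15): 1⊕1⊕1⊕1⊕1⊕1⊕0⊕1 = 1
s2 (pos 2,3,6,7,10,11,14,15): 1⊕1⊕1⊕1⊕0⊕1⊕1⊕1 = 1
s4 (pos 4,5,6,7,12,13,14,15): 1⊕1⊕1⊕1⊕0⊕0⊕1⊕1 = 0
s8 (pos 8,9,10,11,12,13,14,15): 1⊕1⊕0⊕1⊕0⊕0⊕1⊕1 = 1
Syndrome s8…s1 = 1011 → error at position 11.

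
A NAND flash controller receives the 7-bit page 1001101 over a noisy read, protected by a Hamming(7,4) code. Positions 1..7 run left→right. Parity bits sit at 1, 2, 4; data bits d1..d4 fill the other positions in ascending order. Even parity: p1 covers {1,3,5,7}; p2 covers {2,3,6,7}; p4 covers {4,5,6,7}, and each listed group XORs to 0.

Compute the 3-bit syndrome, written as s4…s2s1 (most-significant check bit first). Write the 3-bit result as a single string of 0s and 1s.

111

s1 (pos 1,3,5,7): 1⊕0⊕1⊕1 = 1
s2 (pos 2,3,6,7): 0⊕0⊕0⊕1 = 1
s4 (pos 4,5,6,7): 1⊕1⊕0⊕1 = 1
Syndrome s4…s1 = 111 → error at position 7.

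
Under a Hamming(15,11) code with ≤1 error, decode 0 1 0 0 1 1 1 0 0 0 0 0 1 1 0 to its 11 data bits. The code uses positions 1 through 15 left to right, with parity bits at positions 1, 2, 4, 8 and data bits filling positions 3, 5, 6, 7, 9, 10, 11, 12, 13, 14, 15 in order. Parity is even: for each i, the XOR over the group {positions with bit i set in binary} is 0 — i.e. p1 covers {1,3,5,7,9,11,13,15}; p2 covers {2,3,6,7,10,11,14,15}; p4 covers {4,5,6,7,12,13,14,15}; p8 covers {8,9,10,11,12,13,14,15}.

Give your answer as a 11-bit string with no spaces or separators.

00110000110

s1 (pos 1,3,5,7,9,11,13,15): 0⊕0⊕1⊕1⊕0⊕0⊕1⊕0 = 1
s2 (pos 2,3,6,7,10,11,14,15): 1⊕0⊕1⊕1⊕0⊕0⊕1⊕0 = 0
s4 (pos 4,5,6,7,12,13,14,15): 0⊕1⊕1⊕1⊕0⊕1⊕1⊕0 = 1
s8 (pos 8,9,10,11,12,13,14,15): 0⊕0⊕0⊕0⊕0⊕1⊕1⊕0 = 0
Syndrome s8…s1 = 0101 → error at position 5.
Flip position 5: 010011100000110 → 010001100000110
Read data bits from positions 3,5,6,7,9,10,11,12,13,14,15: 00110000110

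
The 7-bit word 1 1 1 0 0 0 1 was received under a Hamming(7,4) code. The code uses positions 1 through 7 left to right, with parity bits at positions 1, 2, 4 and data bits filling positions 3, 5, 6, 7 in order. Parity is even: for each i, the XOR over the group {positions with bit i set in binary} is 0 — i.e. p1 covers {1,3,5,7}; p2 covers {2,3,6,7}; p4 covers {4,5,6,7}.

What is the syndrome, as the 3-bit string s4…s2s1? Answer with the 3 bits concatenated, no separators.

111

s1 (pos 1,3,5,7): 1⊕1⊕0⊕1 = 1
s2 (pos 2,3,6,7): 1⊕1⊕0⊕1 = 1
s4 (pos 4,5,6,7): 0⊕0⊕0⊕1 = 1
Syndrome s4…s1 = 111 → error at position 7.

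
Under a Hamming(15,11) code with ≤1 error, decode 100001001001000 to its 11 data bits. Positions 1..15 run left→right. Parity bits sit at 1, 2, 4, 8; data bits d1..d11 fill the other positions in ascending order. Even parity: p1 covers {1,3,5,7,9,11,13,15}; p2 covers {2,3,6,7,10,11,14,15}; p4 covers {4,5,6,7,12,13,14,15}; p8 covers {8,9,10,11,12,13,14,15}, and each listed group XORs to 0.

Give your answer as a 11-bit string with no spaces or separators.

00101001000

s1 (pos 1,3,5,7,9,11,13,15): 1⊕0⊕0⊕0⊕1⊕0⊕0⊕0 = 0
s2 (pos 2,3,6,7,10,11,14,15): 0⊕0⊕1⊕0⊕0⊕0⊕0⊕0 = 1
s4 (pos 4,5,6,7,12,13,14,15): 0⊕0⊕1⊕0⊕1⊕0⊕0⊕0 = 0
s8 (pos 8,9,10,11,12,13,14,15): 0⊕1⊕0⊕0⊕1⊕0⊕0⊕0 = 0
Syndrome s8…s1 = 0010 → error at position 2.
Flip position 2: 100001001001000 → 110001001001000
Read data bits from positions 3,5,6,7,9,10,11,12,13,14,15: 00101001000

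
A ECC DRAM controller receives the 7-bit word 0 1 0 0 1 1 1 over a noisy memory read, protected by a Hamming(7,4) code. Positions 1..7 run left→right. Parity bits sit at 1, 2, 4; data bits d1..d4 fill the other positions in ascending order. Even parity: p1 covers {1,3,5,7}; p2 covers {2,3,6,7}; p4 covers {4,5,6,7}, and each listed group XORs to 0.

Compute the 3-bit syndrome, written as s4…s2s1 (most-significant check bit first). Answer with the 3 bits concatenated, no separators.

110

s1 (pos 1,3,5,7): 0⊕0⊕1⊕1 = 0
s2 (pos 2,3,6,7): 1⊕0⊕1⊕1 = 1
s4 (pos 4,5,6,7): 0⊕1⊕1⊕1 = 1
Syndrome s4…s1 = 110 → error at position 6.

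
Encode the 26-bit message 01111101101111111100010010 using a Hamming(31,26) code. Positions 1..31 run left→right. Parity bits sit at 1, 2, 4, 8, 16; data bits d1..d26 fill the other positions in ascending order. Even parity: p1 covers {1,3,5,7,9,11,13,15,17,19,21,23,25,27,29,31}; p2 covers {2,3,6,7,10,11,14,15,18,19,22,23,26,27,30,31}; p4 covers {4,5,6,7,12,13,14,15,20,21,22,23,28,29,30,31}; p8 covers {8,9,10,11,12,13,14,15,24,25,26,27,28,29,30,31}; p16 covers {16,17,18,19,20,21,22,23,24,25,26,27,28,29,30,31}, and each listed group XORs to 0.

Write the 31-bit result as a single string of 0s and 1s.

0001111111011011111111100010010

Place data at non-parity positions: p1 p2 0 p4 1 1 1 p8 1 1 0 1 1 0 1 p16 1 1 1 1 1 1 1 0 0 0 1 0 0 1 0
p1 (pos 1,3,5,7,9,11,13,15,17,19,21,23,25,27,29,31): XOR of data positions = 0⊕1⊕1⊕1⊕0⊕1⊕1⊕1⊕1⊕1⊕1⊕0⊕1⊕0⊕0 = 0
p2 (pos 2,3,6,7,10,11,14,15,18,19,22,23,26,27,30,31): XOR of data positions = 0⊕1⊕1⊕1⊕0⊕0⊕1⊕1⊕1⊕1⊕1⊕0⊕1⊕1⊕0 = 0
p4 (pos 4,5,6,7,12,13,14,15,20,21,22,23,28,29,30,31): XOR of data positions = 1⊕1⊕1⊕1⊕1⊕0⊕1⊕1⊕1⊕1⊕1⊕0⊕0⊕1⊕0 = 1
p8 (pos 8,9,10,11,12,13,14,15,24,25,26,27,28,29,30,31): XOR of data positions = 1⊕1⊕0⊕1⊕1⊕0⊕1⊕0⊕0⊕0⊕1⊕0⊕0⊕1⊕0 = 1
p16 (pos 16,17,18,19,20,21,22,23,24,25,26,27,28,29,30,31): XOR of data positions = 1⊕1⊕1⊕1⊕1⊕1⊕1⊕0⊕0⊕0⊕1⊕0⊕0⊕1⊕0 = 1
Codeword: 0001111111011011111111100010010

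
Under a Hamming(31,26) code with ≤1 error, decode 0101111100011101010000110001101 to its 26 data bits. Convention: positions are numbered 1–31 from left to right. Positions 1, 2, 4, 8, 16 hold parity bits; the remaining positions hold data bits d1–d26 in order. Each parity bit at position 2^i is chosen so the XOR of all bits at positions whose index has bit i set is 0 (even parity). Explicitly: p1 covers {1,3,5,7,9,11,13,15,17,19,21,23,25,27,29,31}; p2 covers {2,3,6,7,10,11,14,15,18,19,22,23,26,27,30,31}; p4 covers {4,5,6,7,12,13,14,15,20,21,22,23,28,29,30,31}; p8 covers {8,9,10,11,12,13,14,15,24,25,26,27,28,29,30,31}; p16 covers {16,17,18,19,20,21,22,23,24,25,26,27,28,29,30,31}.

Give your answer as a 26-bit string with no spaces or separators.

01110001110010001110001101

s1 (pos 1,3,5,7,9,11,13,15,17,19,21,23,25,27,29,31): 0⊕0⊕1⊕1⊕0⊕0⊕1⊕0⊕0⊕0⊕0⊕1⊕0⊕0⊕1⊕1 = 0
s2 (pos 2,3,6,7,10,11,14,15,18,19,22,23,26,27,30,31): 1⊕0⊕1⊕1⊕0⊕0⊕1⊕0⊕1⊕0⊕0⊕1⊕0⊕0⊕0⊕1 = 1
s4 (pos 4,5,6,7,12,13,14,15,20,21,22,23,28,29,30,31): 1⊕1⊕1⊕1⊕1⊕1⊕1⊕0⊕0⊕0⊕0⊕1⊕1⊕1⊕0⊕1 = 1
s8 (pos 8,9,10,11,12,13,14,15,24,25,26,27,28,29,30,31): 1⊕0⊕0⊕0⊕1⊕1⊕1⊕0⊕1⊕0⊕0⊕0⊕1⊕1⊕0⊕1 = 0
s16 (pos 16,17,18,19,20,21,22,23,24,25,26,27,28,29,30,31): 1⊕0⊕1⊕0⊕0⊕0⊕0⊕1⊕1⊕0⊕0⊕0⊕1⊕1⊕0⊕1 = 1
Syndrome s16…s1 = 10110 → error at position 22.
Flip position 22: 0101111100011101010000110001101 → 0101111100011101010001110001101
Read data bits from positions 3,5,6,7,9,10,11,12,13,14,15,17,18,19,20,21,22,23,24,25,26,27,28,29,30,31: 01110001110010001110001101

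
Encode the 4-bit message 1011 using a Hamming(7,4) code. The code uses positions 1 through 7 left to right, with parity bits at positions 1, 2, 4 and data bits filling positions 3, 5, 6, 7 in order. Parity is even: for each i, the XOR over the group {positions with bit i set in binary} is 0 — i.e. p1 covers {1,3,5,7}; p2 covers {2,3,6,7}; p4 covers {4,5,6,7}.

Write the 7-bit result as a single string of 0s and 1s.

Place data at non-parity positions: p1 p2 1 p4 0 1 1
p1 (pos 1,3,5,7): XOR of data positions = 1⊕0⊕1 = 0
p2 (pos 2,3,6,7): XOR of data positions = 1⊕1⊕1 = 1
p4 (pos 4,5,6,7): XOR of data positions = 0⊕1⊕1 = 0
Codeword: 0110011

0110011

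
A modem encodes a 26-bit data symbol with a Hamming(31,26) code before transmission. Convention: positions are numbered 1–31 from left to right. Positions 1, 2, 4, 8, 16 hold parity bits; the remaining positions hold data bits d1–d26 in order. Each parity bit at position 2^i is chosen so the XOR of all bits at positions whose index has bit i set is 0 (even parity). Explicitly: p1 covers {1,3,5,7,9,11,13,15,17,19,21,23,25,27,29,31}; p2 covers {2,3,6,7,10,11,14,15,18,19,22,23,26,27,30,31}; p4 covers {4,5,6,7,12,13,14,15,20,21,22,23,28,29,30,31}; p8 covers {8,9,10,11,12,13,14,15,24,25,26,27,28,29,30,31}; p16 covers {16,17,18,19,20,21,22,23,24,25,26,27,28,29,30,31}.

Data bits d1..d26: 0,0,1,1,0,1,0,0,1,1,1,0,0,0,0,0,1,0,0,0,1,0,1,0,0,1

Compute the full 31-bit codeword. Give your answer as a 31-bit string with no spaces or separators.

Place data at non-parity positions: p1 p2 0 p4 0 1 1 p8 0 1 0 0 1 1 1 p16 0 0 0 0 0 1 0 0 0 1 0 1 0 0 1
p1 (pos 1,3,5,7,9,11,13,15,17,19,21,23,25,27,29,31): XOR of data positions = 0⊕0⊕1⊕0⊕0⊕1⊕1⊕0⊕0⊕0⊕0⊕0⊕0⊕0⊕1 = 0
p2 (pos 2,3,6,7,10,11,14,15,18,19,22,23,26,27,30,31): XOR of data positions = 0⊕1⊕1⊕1⊕0⊕1⊕1⊕0⊕0⊕1⊕0⊕1⊕0⊕0⊕1 = 0
p4 (pos 4,5,6,7,12,13,14,15,20,21,22,23,28,29,30,31): XOR of data positions = 0⊕1⊕1⊕0⊕1⊕1⊕1⊕0⊕0⊕1⊕0⊕1⊕0⊕0⊕1 = 0
p8 (pos 8,9,10,11,12,13,14,15,24,25,26,27,28,29,30,31): XOR of data positions = 0⊕1⊕0⊕0⊕1⊕1⊕1⊕0⊕0⊕1⊕0⊕1⊕0⊕0⊕1 = 1
p16 (pos 16,17,18,19,20,21,22,23,24,25,26,27,28,29,30,31): XOR of data positions = 0⊕0⊕0⊕0⊕0⊕1⊕0⊕0⊕0⊕1⊕0⊕1⊕0⊕0⊕1 = 0
Codeword: 0000011101001110000001000101001

0000011101001110000001000101001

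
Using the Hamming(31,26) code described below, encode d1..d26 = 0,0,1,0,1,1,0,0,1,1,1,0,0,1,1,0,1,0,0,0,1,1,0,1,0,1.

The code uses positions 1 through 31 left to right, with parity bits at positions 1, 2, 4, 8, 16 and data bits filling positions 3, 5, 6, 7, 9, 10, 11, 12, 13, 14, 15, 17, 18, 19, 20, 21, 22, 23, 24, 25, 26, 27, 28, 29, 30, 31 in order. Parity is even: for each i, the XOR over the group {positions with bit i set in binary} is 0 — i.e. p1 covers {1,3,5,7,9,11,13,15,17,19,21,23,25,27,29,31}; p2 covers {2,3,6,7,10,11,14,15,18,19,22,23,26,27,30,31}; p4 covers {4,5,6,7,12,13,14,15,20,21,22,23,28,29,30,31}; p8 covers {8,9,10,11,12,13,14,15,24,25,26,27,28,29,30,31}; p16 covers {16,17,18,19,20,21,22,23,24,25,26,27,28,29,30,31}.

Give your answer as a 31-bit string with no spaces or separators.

1100010111001111001101000110101

Place data at non-parity positions: p1 p2 0 p4 0 1 0 p8 1 1 0 0 1 1 1 p16 0 0 1 1 0 1 0 0 0 1 1 0 1 0 1
p1 (pos 1,3,5,7,9,11,13,15,17,19,21,23,25,27,29,31): XOR of data positions = 0⊕0⊕0⊕1⊕0⊕1⊕1⊕0⊕1⊕0⊕0⊕0⊕1⊕1⊕1 = 1
p2 (pos 2,3,6,7,10,11,14,15,18,19,22,23,26,27,30,31): XOR of data positions = 0⊕1⊕0⊕1⊕0⊕1⊕1⊕0⊕1⊕1⊕0⊕1⊕1⊕0⊕1 = 1
p4 (pos 4,5,6,7,12,13,14,15,20,21,22,23,28,29,30,31): XOR of data positions = 0⊕1⊕0⊕0⊕1⊕1⊕1⊕1⊕0⊕1⊕0⊕0⊕1⊕0⊕1 = 0
p8 (pos 8,9,10,11,12,13,14,15,24,25,26,27,28,29,30,31): XOR of data positions = 1⊕1⊕0⊕0⊕1⊕1⊕1⊕0⊕0⊕1⊕1⊕0⊕1⊕0⊕1 = 1
p16 (pos 16,17,18,19,20,21,22,23,24,25,26,27,28,29,30,31): XOR of data positions = 0⊕0⊕1⊕1⊕0⊕1⊕0⊕0⊕0⊕1⊕1⊕0⊕1⊕0⊕1 = 1
Codeword: 1100010111001111001101000110101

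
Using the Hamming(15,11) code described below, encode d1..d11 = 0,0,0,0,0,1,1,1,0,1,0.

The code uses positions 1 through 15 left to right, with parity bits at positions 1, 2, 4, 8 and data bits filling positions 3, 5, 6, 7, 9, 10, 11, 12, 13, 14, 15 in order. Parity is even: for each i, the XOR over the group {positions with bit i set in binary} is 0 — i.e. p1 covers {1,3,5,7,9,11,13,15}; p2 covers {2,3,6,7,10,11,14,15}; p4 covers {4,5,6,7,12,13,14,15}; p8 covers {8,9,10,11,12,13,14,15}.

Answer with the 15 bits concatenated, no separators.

110000000111010

Place data at non-parity positions: p1 p2 0 p4 0 0 0 p8 0 1 1 1 0 1 0
p1 (pos 1,3,5,7,9,11,13,15): XOR of data positions = 0⊕0⊕0⊕0⊕1⊕0⊕0 = 1
p2 (pos 2,3,6,7,10,11,14,15): XOR of data positions = 0⊕0⊕0⊕1⊕1⊕1⊕0 = 1
p4 (pos 4,5,6,7,12,13,14,15): XOR of data positions = 0⊕0⊕0⊕1⊕0⊕1⊕0 = 0
p8 (pos 8,9,10,11,12,13,14,15): XOR of data positions = 0⊕1⊕1⊕1⊕0⊕1⊕0 = 0
Codeword: 110000000111010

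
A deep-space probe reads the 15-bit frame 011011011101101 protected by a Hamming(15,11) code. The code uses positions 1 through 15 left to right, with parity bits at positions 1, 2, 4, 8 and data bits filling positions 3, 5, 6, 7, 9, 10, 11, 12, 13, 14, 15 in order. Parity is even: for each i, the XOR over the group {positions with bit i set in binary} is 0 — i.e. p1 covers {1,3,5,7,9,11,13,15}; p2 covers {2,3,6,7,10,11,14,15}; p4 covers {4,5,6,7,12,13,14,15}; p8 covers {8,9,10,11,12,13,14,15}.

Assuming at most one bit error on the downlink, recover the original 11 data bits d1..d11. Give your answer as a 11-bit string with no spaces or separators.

11111101101

s1 (pos 1,3,5,7,9,11,13,15): 0⊕1⊕1⊕0⊕1⊕0⊕1⊕1 = 1
s2 (pos 2,3,6,7,10,11,14,15): 1⊕1⊕1⊕0⊕1⊕0⊕0⊕1 = 1
s4 (pos 4,5,6,7,12,13,14,15): 0⊕1⊕1⊕0⊕1⊕1⊕0⊕1 = 1
s8 (pos 8,9,10,11,12,13,14,15): 1⊕1⊕1⊕0⊕1⊕1⊕0⊕1 = 0
Syndrome s8…s1 = 0111 → error at position 7.
Flip position 7: 011011011101101 → 011011111101101
Read data bits from positions 3,5,6,7,9,10,11,12,13,14,15: 11111101101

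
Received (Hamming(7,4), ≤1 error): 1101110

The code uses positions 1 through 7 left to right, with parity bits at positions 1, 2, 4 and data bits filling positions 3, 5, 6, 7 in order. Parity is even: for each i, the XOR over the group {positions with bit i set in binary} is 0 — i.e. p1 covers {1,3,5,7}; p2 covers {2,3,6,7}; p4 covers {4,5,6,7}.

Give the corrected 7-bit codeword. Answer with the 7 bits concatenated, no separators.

1100110

s1 (pos 1,3,5,7): 1⊕0⊕1⊕0 = 0
s2 (pos 2,3,6,7): 1⊕0⊕1⊕0 = 0
s4 (pos 4,5,6,7): 1⊕1⊕1⊕0 = 1
Syndrome s4…s1 = 100 → error at position 4.
Flip position 4: 1101110 → 1100110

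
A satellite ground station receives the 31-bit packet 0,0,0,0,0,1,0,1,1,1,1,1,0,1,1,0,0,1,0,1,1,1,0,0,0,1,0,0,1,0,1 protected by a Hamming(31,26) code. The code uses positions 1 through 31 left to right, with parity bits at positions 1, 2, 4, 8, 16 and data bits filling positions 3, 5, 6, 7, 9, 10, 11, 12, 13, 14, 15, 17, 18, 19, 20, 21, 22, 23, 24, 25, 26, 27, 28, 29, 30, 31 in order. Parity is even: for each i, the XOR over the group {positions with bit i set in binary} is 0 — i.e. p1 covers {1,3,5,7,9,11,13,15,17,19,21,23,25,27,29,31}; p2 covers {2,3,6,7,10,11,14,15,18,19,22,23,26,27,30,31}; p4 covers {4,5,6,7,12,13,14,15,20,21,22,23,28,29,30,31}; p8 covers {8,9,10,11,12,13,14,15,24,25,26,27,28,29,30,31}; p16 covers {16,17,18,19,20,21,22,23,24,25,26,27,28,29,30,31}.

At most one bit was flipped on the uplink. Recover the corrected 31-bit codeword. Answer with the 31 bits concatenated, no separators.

0000010111110110010110000100101

s1 (pos 1,3,5,7,9,11,13,15,17,19,21,23,25,27,29,31): 0⊕0⊕0⊕0⊕1⊕1⊕0⊕1⊕0⊕0⊕1⊕0⊕0⊕0⊕1⊕1 = 0
s2 (pos 2,3,6,7,10,11,14,15,18,19,22,23,26,27,30,31): 0⊕0⊕1⊕0⊕1⊕1⊕1⊕1⊕1⊕0⊕1⊕0⊕1⊕0⊕0⊕1 = 1
s4 (pos 4,5,6,7,12,13,14,15,20,21,22,23,28,29,30,31): 0⊕0⊕1⊕0⊕1⊕0⊕1⊕1⊕1⊕1⊕1⊕0⊕0⊕1⊕0⊕1 = 1
s8 (pos 8,9,10,11,12,13,14,15,24,25,26,27,28,29,30,31): 1⊕1⊕1⊕1⊕1⊕0⊕1⊕1⊕0⊕0⊕1⊕0⊕0⊕1⊕0⊕1 = 0
s16 (pos 16,17,18,19,20,21,22,23,24,25,26,27,28,29,30,31): 0⊕0⊕1⊕0⊕1⊕1⊕1⊕0⊕0⊕0⊕1⊕0⊕0⊕1⊕0⊕1 = 1
Syndrome s16…s1 = 10110 → error at position 22.
Flip position 22: 0000010111110110010111000100101 → 0000010111110110010110000100101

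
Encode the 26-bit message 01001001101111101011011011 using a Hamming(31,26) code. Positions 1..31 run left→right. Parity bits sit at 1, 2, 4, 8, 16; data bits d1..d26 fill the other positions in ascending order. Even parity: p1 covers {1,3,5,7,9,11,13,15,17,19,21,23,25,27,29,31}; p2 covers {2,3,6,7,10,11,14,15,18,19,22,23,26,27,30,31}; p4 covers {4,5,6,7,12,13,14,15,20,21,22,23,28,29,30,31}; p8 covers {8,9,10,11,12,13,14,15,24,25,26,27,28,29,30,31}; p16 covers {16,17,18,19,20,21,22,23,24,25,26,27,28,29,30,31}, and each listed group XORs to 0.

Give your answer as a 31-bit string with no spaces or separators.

1101100010011011111101011011011

Place data at non-parity positions: p1 p2 0 p4 1 0 0 p8 1 0 0 1 1 0 1 p16 1 1 1 1 0 1 0 1 1 0 1 1 0 1 1
p1 (pos 1,3,5,7,9,11,13,15,17,19,21,23,25,27,29,31): XOR of data positions = 0⊕1⊕0⊕1⊕0⊕1⊕1⊕1⊕1⊕0⊕0⊕1⊕1⊕0⊕1 = 1
p2 (pos 2,3,6,7,10,11,14,15,18,19,22,23,26,27,30,31): XOR of data positions = 0⊕0⊕0⊕0⊕0⊕0⊕1⊕1⊕1⊕1⊕0⊕0⊕1⊕1⊕1 = 1
p4 (pos 4,5,6,7,12,13,14,15,20,21,22,23,28,29,30,31): XOR of data positions = 1⊕0⊕0⊕1⊕1⊕0⊕1⊕1⊕0⊕1⊕0⊕1⊕0⊕1⊕1 = 1
p8 (pos 8,9,10,11,12,13,14,15,24,25,26,27,28,29,30,31): XOR of data positions = 1⊕0⊕0⊕1⊕1⊕0⊕1⊕1⊕1⊕0⊕1⊕1⊕0⊕1⊕1 = 0
p16 (pos 16,17,18,19,20,21,22,23,24,25,26,27,28,29,30,31): XOR of data positions = 1⊕1⊕1⊕1⊕0⊕1⊕0⊕1⊕1⊕0⊕1⊕1⊕0⊕1⊕1 = 1
Codeword: 1101100010011011111101011011011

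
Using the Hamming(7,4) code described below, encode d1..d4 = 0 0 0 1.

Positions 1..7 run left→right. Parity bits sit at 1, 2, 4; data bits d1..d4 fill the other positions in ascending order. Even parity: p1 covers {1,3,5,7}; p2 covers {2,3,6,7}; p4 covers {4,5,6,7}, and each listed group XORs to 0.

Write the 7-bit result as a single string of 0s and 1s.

Place data at non-parity positions: p1 p2 0 p4 0 0 1
p1 (pos 1,3,5,7): XOR of data positions = 0⊕0⊕1 = 1
p2 (pos 2,3,6,7): XOR of data positions = 0⊕0⊕1 = 1
p4 (pos 4,5,6,7): XOR of data positions = 0⊕0⊕1 = 1
Codeword: 1101001

1101001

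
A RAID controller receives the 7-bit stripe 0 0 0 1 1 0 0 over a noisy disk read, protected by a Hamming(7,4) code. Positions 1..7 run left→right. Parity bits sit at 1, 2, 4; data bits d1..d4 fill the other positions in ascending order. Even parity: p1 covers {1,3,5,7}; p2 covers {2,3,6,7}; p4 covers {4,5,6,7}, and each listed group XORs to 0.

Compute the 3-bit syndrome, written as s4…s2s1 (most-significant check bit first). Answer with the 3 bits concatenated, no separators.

s1 (pos 1,3,5,7): 0⊕0⊕1⊕0 = 1
s2 (pos 2,3,6,7): 0⊕0⊕0⊕0 = 0
s4 (pos 4,5,6,7): 1⊕1⊕0⊕0 = 0
Syndrome s4…s1 = 001 → error at position 1.

001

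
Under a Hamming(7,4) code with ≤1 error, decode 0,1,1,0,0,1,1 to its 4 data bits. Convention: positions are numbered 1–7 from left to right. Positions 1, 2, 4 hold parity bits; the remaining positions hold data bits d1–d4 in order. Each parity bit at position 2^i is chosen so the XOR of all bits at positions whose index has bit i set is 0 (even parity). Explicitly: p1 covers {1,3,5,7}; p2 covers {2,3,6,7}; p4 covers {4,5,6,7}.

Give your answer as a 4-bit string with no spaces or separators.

s1 (pos 1,3,5,7): 0⊕1⊕0⊕1 = 0
s2 (pos 2,3,6,7): 1⊕1⊕1⊕1 = 0
s4 (pos 4,5,6,7): 0⊕0⊕1⊕1 = 0
Syndrome s4…s1 = 000 → no error.
Read data bits from positions 3,5,6,7: 1011

1011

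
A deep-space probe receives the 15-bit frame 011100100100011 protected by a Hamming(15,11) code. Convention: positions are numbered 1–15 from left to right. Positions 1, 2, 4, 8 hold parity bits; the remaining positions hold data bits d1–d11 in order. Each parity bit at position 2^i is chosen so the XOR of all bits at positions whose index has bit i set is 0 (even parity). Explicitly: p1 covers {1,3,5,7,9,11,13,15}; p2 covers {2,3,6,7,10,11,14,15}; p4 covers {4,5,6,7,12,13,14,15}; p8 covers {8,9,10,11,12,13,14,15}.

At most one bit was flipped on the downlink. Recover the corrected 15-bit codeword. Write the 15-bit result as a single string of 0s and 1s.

s1 (pos 1,3,5,7,9,11,13,15): 0⊕1⊕0⊕1⊕0⊕0⊕0⊕1 = 1
s2 (pos 2,3,6,7,10,11,14,15): 1⊕1⊕0⊕1⊕1⊕0⊕1⊕1 = 0
s4 (pos 4,5,6,7,12,13,14,15): 1⊕0⊕0⊕1⊕0⊕0⊕1⊕1 = 0
s8 (pos 8,9,10,11,12,13,14,15): 0⊕0⊕1⊕0⊕0⊕0⊕1⊕1 = 1
Syndrome s8…s1 = 1001 → error at position 9.
Flip position 9: 011100100100011 → 011100101100011

011100101100011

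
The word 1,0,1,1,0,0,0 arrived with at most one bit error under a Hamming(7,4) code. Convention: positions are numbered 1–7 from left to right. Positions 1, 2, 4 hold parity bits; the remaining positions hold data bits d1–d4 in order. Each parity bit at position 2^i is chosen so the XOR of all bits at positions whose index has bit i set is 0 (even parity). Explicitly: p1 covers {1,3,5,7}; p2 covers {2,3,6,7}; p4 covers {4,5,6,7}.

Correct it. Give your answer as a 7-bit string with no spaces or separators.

s1 (pos 1,3,5,7): 1⊕1⊕0⊕0 = 0
s2 (pos 2,3,6,7): 0⊕1⊕0⊕0 = 1
s4 (pos 4,5,6,7): 1⊕0⊕0⊕0 = 1
Syndrome s4…s1 = 110 → error at position 6.
Flip position 6: 1011000 → 1011010

1011010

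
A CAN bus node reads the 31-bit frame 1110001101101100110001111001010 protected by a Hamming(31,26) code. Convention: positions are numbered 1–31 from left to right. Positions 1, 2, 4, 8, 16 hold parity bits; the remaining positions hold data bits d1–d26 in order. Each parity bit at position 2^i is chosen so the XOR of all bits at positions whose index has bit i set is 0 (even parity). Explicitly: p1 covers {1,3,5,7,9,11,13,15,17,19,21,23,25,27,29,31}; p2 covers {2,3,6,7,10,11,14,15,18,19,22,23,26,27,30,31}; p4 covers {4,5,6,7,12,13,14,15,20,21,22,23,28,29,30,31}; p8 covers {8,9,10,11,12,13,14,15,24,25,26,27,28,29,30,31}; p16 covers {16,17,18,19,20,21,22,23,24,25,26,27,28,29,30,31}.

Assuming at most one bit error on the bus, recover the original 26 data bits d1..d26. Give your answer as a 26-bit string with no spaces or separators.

10010111110110001111001010

s1 (pos 1,3,5,7,9,11,13,15,17,19,21,23,25,27,29,31): 1⊕1⊕0⊕1⊕0⊕1⊕1⊕0⊕1⊕0⊕0⊕1⊕1⊕0⊕0⊕0 = 0
s2 (pos 2,3,6,7,10,11,14,15,18,19,22,23,26,27,30,31): 1⊕1⊕0⊕1⊕1⊕1⊕1⊕0⊕1⊕0⊕1⊕1⊕0⊕0⊕1⊕0 = 0
s4 (pos 4,5,6,7,12,13,14,15,20,21,22,23,28,29,30,31): 0⊕0⊕0⊕1⊕0⊕1⊕1⊕0⊕0⊕0⊕1⊕1⊕1⊕0⊕1⊕0 = 1
s8 (pos 8,9,10,11,12,13,14,15,24,25,26,27,28,29,30,31): 1⊕0⊕1⊕1⊕0⊕1⊕1⊕0⊕1⊕1⊕0⊕0⊕1⊕0⊕1⊕0 = 1
s16 (pos 16,17,18,19,20,21,22,23,24,25,26,27,28,29,30,31): 0⊕1⊕1⊕0⊕0⊕0⊕1⊕1⊕1⊕1⊕0⊕0⊕1⊕0⊕1⊕0 = 0
Syndrome s16…s1 = 01100 → error at position 12.
Flip position 12: 1110001101101100110001111001010 → 1110001101111100110001111001010
Read data bits from positions 3,5,6,7,9,10,11,12,13,14,15,17,18,19,20,21,22,23,24,25,26,27,28,29,30,31: 10010111110110001111001010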